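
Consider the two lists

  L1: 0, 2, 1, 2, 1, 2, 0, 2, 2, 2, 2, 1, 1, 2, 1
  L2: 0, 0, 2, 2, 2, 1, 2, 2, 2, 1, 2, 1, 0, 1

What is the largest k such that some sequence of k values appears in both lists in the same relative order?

Match 0 at L1[1]=L2[2]; then 2 at L1[2]=L2[4]; then 2 at L1[4]=L2[5]; then 1 at L1[5]=L2[6]; then 2 at L1[6]=L2[7]; then 2 at L1[8]=L2[8]; then 2 at L1[9]=L2[9]; then 2 at L1[11]=L2[11]; then 1 at L1[12]=L2[12]; then 1 at L1[15]=L2[14] — 10 values in the same relative order in both. Since dp[15][14] = 10, nothing longer is possible.

10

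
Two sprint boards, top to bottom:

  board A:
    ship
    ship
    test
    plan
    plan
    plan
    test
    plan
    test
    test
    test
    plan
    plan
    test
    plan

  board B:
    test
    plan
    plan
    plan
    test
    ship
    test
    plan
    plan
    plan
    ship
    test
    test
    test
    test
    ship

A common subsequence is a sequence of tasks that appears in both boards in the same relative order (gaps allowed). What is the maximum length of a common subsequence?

10

Taking test (board A #3, board B #1), then plan (board A #4, board B #2), then plan (board A #5, board B #3), then plan (board A #6, board B #4), then test (board A #7, board B #7), then plan (board A #8, board B #10), then test (board A #9, board B #12), then test (board A #10, board B #13), then test (board A #11, board B #14), then test (board A #14, board B #15) gives a common subsequence of length 10. The LCS DP gives dp[15][16] = 10, so this is optimal.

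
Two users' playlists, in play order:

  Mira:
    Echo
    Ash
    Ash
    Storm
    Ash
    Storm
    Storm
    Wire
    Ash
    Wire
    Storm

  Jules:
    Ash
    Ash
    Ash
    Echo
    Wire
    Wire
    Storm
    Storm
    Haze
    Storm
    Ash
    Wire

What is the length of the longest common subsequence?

7

Pick Ash (Mira #2, Jules #2) → Ash (Mira #3, Jules #3) → Storm (Mira #4, Jules #7) → Storm (Mira #6, Jules #8) → Storm (Mira #7, Jules #10) → Ash (Mira #9, Jules #11) → Wire (Mira #10, Jules #12); all 7 songs appear in both, in order. dp[11][12] = 7 confirms this is the maximum.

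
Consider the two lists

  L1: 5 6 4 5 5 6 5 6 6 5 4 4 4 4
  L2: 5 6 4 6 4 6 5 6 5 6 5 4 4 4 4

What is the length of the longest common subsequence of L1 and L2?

One common subsequence of length 12: 5 (L1 #1, L2 #1); then 6 (L1 #2, L2 #4); then 4 (L1 #3, L2 #5); then 5 (L1 #5, L2 #7); then 6 (L1 #6, L2 #8); then 5 (L1 #7, L2 #9); then 6 (L1 #9, L2 #10); then 5 (L1 #10, L2 #11); then 4 (L1 #11, L2 #12); then 4 (L1 #12, L2 #13); then 4 (L1 #13, L2 #14); then 4 (L1 #14, L2 #15). Since dp[14][15] = 12, nothing longer is possible.

12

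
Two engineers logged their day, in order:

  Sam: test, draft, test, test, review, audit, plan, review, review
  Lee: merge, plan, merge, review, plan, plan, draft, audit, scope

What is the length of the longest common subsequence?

Pick draft at Sam[2]=Lee[7]; then audit at Sam[6]=Lee[8]; all 2 tasks appear in both, in order. dp[9][9] = 2 confirms this is the maximum.

2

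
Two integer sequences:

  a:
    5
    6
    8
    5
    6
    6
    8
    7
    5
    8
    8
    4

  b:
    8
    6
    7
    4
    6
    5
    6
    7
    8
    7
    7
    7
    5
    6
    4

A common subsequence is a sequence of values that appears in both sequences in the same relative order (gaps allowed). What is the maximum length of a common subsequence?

7

Match 6 (a #2, b #5), then 5 (a #4, b #6), then 6 (a #5, b #7), then 8 (a #7, b #9), then 7 (a #8, b #12), then 5 (a #9, b #13), then 4 (a #12, b #15) — 7 values in the same relative order in both, and the DP table's final entry dp[12][15] is also 7, so no common subsequence is longer.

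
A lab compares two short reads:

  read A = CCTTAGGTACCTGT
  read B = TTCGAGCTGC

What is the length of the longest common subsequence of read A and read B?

7

One common subsequence of length 7: T [3,1] → T [4,2] → A [5,5] → G [7,6] → C [11,7] → T [12,8] → G [13,9]. The LCS DP gives dp[14][10] = 7, so this is optimal.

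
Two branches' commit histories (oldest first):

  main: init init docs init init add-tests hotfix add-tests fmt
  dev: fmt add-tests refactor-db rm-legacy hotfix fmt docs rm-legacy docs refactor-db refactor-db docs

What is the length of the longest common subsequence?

3

Pick add-tests (main #6, dev #2), hotfix (main #7, dev #5), fmt (main #9, dev #6); all 3 commits appear in both, in order. dp[9][12] = 3 confirms this is the maximum.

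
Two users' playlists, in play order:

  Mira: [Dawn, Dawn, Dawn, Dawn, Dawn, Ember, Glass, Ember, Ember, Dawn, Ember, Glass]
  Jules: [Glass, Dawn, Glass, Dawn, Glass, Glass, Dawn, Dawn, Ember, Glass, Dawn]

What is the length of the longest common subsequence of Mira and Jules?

Match Dawn (Mira #1, Jules #2); then Dawn (Mira #2, Jules #4); then Dawn (Mira #4, Jules #7); then Dawn (Mira #5, Jules #8); then Ember (Mira #6, Jules #9); then Glass (Mira #7, Jules #10); then Dawn (Mira #10, Jules #11) — 7 songs in the same relative order in both. The LCS DP gives dp[12][11] = 7, so this is optimal.

7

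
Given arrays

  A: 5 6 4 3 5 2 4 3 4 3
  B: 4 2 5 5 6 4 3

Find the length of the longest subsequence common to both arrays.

4

Match 5 [1,4], 6 [2,5], 4 [9,6], 3 [10,7] — 4 values in the same relative order in both. The LCS DP gives dp[10][7] = 4, so this is optimal.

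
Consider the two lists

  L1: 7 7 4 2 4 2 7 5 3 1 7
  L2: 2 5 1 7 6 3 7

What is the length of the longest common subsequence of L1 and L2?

One common subsequence of length 4: 2 [4,1]; then 7 [7,4]; then 3 [9,6]; then 7 [11,7]. dp[11][7] = 4 confirms this is the maximum.

4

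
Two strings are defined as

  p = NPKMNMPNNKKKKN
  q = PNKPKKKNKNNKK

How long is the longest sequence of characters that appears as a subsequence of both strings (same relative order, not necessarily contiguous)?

8

Pick N at p[1]=q[2] → P at p[2]=q[4] → K at p[3]=q[7] → N at p[5]=q[8] → N at p[8]=q[10] → N at p[9]=q[11] → K at p[12]=q[12] → K at p[13]=q[13]; all 8 characters appear in both, in order. Since dp[14][13] = 8, nothing longer is possible.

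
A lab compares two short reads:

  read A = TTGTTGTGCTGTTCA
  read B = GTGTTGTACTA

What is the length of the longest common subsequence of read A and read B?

Pick T at read A[2]=read B[2] → G at read A[3]=read B[3] → T at read A[4]=read B[4] → T at read A[5]=read B[5] → G at read A[6]=read B[6] → T at read A[7]=read B[7] → C at read A[9]=read B[9] → T at read A[13]=read B[10] → A at read A[15]=read B[11]; all 9 bases appear in both, in order. The LCS DP gives dp[15][11] = 9, so this is optimal.

9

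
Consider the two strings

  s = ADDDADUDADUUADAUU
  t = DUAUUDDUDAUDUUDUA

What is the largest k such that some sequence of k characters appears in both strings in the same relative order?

11

One common subsequence of length 11: A at s[1]=t[3], D at s[2]=t[6], D at s[3]=t[7], D at s[4]=t[9], A at s[5]=t[10], U at s[7]=t[11], D at s[10]=t[12], U at s[11]=t[13], U at s[12]=t[14], D at s[14]=t[15], A at s[15]=t[17]. Since dp[17][17] = 11, nothing longer is possible.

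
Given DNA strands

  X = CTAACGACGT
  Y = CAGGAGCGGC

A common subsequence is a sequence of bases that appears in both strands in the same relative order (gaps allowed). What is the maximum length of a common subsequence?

6

Let dp[i][j] be the LCS length of the first i bases of X and the first j bases of Y. dp[i][j] = dp[i-1][j-1]+1 when the i-th and j-th bases match, else max(dp[i-1][j], dp[i][j-1]).
    ·  C  A  G  G  A  G  C  G  G  C
 ·  0  0  0  0  0  0  0  0  0  0  0
 C  0  1  1  1  1  1  1  1  1  1  1
 T  0  1  1  1  1  1  1  1  1  1  1
 A  0  1  2  2  2  2  2  2  2  2  2
 A  0  1  2  2  2  3  3  3  3  3  3
 C  0  1  2  2  2  3  3  4  4  4  4
 G  0  1  2  3  3  3  4  4  5  5  5
 A  0  1  2  3  3  4  4  4  5  5  5
 C  0  1  2  3  3  4  4  5  5  5  6
 G  0  1  2  3  4  4  5  5  6  6  6
 T  0  1  2  3  4  4  5  5  6  6  6
dp[10][10] = 6. One LCS (by backtracking along matches): CAACGC.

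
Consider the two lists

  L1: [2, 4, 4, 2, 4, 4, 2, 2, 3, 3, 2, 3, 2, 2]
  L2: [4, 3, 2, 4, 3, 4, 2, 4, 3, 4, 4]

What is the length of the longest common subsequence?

Taking 2 (L1 #1, L2 #3), then 4 (L1 #2, L2 #4), then 4 (L1 #3, L2 #6), then 2 (L1 #4, L2 #7), then 4 (L1 #5, L2 #10), then 4 (L1 #6, L2 #11) gives a common subsequence of length 6. dp[14][11] = 6 confirms this is the maximum.

6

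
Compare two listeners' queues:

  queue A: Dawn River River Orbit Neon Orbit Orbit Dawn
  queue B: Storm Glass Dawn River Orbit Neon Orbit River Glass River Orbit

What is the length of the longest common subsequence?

6

Match Dawn (queue A #1, queue B #3); then River (queue A #3, queue B #4); then Orbit (queue A #4, queue B #5); then Neon (queue A #5, queue B #6); then Orbit (queue A #6, queue B #7); then Orbit (queue A #7, queue B #11) — 6 songs in the same relative order in both. dp[8][11] = 6 confirms this is the maximum.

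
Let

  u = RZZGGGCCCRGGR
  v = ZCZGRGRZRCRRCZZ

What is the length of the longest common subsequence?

7

One common subsequence of length 7: Z at u[2]=v[1], Z at u[3]=v[3], G at u[4]=v[4], G at u[5]=v[6], C at u[9]=v[10], R at u[10]=v[11], R at u[13]=v[12]. Since dp[13][15] = 7, nothing longer is possible.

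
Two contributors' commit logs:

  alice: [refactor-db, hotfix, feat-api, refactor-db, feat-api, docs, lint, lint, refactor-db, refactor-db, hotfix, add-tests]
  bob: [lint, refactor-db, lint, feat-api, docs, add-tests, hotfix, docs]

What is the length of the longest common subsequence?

Taking refactor-db (alice #1, bob #2), feat-api (alice #5, bob #4), docs (alice #6, bob #5), hotfix (alice #11, bob #7) gives a common subsequence of length 4. The LCS DP gives dp[12][8] = 4, so this is optimal.

4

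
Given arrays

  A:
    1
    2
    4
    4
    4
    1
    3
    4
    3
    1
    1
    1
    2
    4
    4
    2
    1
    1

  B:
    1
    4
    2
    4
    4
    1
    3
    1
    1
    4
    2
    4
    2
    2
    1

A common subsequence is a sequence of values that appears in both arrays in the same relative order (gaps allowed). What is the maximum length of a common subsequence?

12

Match 1 [1,1], then 2 [2,3], then 4 [4,4], then 4 [5,5], then 1 [6,6], then 3 [9,7], then 1 [10,8], then 1 [11,9], then 2 [13,11], then 4 [14,12], then 2 [16,14], then 1 [18,15] — 12 values in the same relative order in both. Since dp[18][15] = 12, nothing longer is possible.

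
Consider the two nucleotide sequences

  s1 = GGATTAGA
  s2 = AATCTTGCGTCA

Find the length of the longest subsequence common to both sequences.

Taking A at s1[3]=s2[2], T at s1[4]=s2[5], T at s1[5]=s2[6], G at s1[7]=s2[9], A at s1[8]=s2[12] gives a common subsequence of length 5, and the DP table's final entry dp[8][12] is also 5, so no common subsequence is longer.

5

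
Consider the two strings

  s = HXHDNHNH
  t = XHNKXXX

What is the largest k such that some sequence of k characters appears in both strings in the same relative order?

One common subsequence of length 3: X [2,1], H [3,2], N [5,3]. The LCS DP gives dp[8][7] = 3, so this is optimal.

3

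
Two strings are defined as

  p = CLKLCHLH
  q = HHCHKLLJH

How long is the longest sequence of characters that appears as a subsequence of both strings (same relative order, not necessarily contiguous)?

5

Pick C at p[1]=q[3]; then K at p[3]=q[5]; then L at p[4]=q[6]; then L at p[7]=q[7]; then H at p[8]=q[9]; all 5 characters appear in both, in order. The LCS DP gives dp[8][9] = 5, so this is optimal.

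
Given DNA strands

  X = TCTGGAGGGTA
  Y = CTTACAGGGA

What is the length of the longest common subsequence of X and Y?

One common subsequence of length 7: T [1,3]; then C [2,5]; then A [6,6]; then G [7,7]; then G [8,8]; then G [9,9]; then A [11,10]. Since dp[11][10] = 7, nothing longer is possible.

7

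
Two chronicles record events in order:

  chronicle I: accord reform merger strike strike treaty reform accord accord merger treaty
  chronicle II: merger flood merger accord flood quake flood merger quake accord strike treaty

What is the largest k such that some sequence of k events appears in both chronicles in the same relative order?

4

One common subsequence of length 4: accord (chronicle I #1, chronicle II #4), merger (chronicle I #3, chronicle II #8), strike (chronicle I #5, chronicle II #11), treaty (chronicle I #11, chronicle II #12), and the DP table's final entry dp[11][12] is also 4, so no common subsequence is longer.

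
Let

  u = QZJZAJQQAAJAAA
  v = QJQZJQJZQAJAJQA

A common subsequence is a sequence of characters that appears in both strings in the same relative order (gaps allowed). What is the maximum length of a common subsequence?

10

Match Q [1,1]; then J [3,2]; then Z [4,4]; then J [6,5]; then Q [7,6]; then Q [8,9]; then A [9,10]; then A [10,12]; then J [11,13]; then A [14,15] — 10 characters in the same relative order in both, and the DP table's final entry dp[14][15] is also 10, so no common subsequence is longer.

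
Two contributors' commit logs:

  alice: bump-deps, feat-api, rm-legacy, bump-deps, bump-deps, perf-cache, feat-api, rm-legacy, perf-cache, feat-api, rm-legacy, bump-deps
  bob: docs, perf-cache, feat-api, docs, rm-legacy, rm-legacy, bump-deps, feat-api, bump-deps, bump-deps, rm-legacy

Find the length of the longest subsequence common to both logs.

5

Match bump-deps [1,7]; then feat-api [2,8]; then bump-deps [4,9]; then bump-deps [5,10]; then rm-legacy [11,11] — 5 commits in the same relative order in both. Since dp[12][11] = 5, nothing longer is possible.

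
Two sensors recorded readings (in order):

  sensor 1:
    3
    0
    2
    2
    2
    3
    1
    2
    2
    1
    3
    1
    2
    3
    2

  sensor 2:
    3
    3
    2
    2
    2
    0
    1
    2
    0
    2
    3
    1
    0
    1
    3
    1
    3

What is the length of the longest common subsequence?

11

One common subsequence of length 11: 3 at sensor 1[1]=sensor 2[2], then 2 at sensor 1[3]=sensor 2[3], then 2 at sensor 1[4]=sensor 2[4], then 2 at sensor 1[5]=sensor 2[5], then 1 at sensor 1[7]=sensor 2[7], then 2 at sensor 1[8]=sensor 2[8], then 2 at sensor 1[9]=sensor 2[10], then 1 at sensor 1[10]=sensor 2[14], then 3 at sensor 1[11]=sensor 2[15], then 1 at sensor 1[12]=sensor 2[16], then 3 at sensor 1[14]=sensor 2[17]. The LCS DP gives dp[15][17] = 11, so this is optimal.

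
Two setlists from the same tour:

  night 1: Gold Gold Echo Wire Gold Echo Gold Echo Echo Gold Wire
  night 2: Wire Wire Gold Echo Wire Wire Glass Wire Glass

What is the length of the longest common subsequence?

Match Gold [2,3] → Echo [3,4] → Wire [4,6] → Wire [11,8] — 4 songs in the same relative order in both. Since dp[11][9] = 4, nothing longer is possible.

4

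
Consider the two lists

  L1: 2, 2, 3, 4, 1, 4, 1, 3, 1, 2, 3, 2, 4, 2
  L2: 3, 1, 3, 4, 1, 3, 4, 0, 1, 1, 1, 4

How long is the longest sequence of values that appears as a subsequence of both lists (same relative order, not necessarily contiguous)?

7

One common subsequence of length 7: 3 at L1[3]=L2[3] → 4 at L1[4]=L2[4] → 1 at L1[5]=L2[5] → 4 at L1[6]=L2[7] → 1 at L1[7]=L2[10] → 1 at L1[9]=L2[11] → 4 at L1[13]=L2[12]. The LCS DP gives dp[14][12] = 7, so this is optimal.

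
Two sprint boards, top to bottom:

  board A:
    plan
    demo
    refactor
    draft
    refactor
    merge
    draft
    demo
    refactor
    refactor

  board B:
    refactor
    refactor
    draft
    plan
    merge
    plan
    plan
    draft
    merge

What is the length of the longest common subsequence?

4

Pick refactor at board A[3]=board B[2] → draft at board A[4]=board B[3] → merge at board A[6]=board B[5] → draft at board A[7]=board B[8]; all 4 tasks appear in both, in order. The LCS DP gives dp[10][9] = 4, so this is optimal.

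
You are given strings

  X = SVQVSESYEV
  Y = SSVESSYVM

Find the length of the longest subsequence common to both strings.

6

Match S [1,2], then V [2,3], then S [5,5], then S [7,6], then Y [8,7], then V [10,8] — 6 characters in the same relative order in both, and the DP table's final entry dp[10][9] is also 6, so no common subsequence is longer.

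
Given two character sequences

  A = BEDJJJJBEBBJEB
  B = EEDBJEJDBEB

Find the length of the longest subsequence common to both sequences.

7

Taking E [2,2], D [3,3], J [4,5], J [5,7], B [11,9], E [13,10], B [14,11] gives a common subsequence of length 7, and the DP table's final entry dp[14][11] is also 7, so no common subsequence is longer.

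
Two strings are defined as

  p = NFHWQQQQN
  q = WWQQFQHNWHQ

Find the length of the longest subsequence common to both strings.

Let dp[i][j] be the LCS length of the first i characters of p and the first j characters of q. dp[i][j] = dp[i-1][j-1]+1 when the i-th and j-th characters match, else max(dp[i-1][j], dp[i][j-1]).
    ·  W  W  Q  Q  F  Q  H  N  W  H  Q
 ·  0  0  0  0  0  0  0  0  0  0  0  0
 N  0  0  0  0  0  0  0  0  1  1  1  1
 F  0  0  0  0  0  1  1  1  1  1  1  1
 H  0  0  0  0  0  1  1  2  2  2  2  2
 W  0  1  1  1  1  1  1  2  2  3  3  3
 Q  0  1  1  2  2  2  2  2  2  3  3  4
 Q  0  1  1  2  3  3  3  3  3  3  3  4
 Q  0  1  1  2  3  3  4  4  4  4  4  4
 Q  0  1  1  2  3  3  4  4  4  4  4  5
 N  0  1  1  2  3  3  4  4  5  5  5  5
dp[9][11] = 5. One LCS (by backtracking along matches): WQQQQ.

5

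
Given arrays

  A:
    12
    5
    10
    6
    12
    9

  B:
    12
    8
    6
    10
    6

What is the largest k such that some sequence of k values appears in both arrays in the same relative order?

3

Pick 12 (A #1, B #1), then 10 (A #3, B #4), then 6 (A #4, B #5); all 3 values appear in both, in order. dp[6][5] = 3 confirms this is the maximum.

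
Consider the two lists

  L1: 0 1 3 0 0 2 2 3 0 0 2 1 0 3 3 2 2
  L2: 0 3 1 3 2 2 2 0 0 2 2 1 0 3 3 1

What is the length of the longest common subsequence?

12

Taking 0 [1,1] → 1 [2,3] → 3 [3,4] → 2 [6,6] → 2 [7,7] → 0 [9,8] → 0 [10,9] → 2 [11,11] → 1 [12,12] → 0 [13,13] → 3 [14,14] → 3 [15,15] gives a common subsequence of length 12. dp[17][16] = 12 confirms this is the maximum.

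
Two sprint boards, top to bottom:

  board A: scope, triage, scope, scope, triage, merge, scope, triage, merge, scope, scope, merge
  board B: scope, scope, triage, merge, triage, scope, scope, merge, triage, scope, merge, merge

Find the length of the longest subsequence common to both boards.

Taking scope (board A #1, board B #2); then triage (board A #2, board B #5); then scope (board A #3, board B #6); then scope (board A #4, board B #7); then triage (board A #5, board B #9); then scope (board A #7, board B #10); then merge (board A #9, board B #11); then merge (board A #12, board B #12) gives a common subsequence of length 8. The LCS DP gives dp[12][12] = 8, so this is optimal.

8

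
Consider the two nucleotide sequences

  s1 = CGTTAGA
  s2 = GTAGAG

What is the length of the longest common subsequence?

5

Pick G (s1 #2, s2 #1); then T (s1 #4, s2 #2); then A (s1 #5, s2 #3); then G (s1 #6, s2 #4); then A (s1 #7, s2 #5); all 5 bases appear in both, in order. Since dp[7][6] = 5, nothing longer is possible.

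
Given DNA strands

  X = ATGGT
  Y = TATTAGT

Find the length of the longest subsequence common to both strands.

Let dp[i][j] be the LCS length of the first i bases of X and the first j bases of Y. dp[i][j] = dp[i-1][j-1]+1 when the i-th and j-th bases match, else max(dp[i-1][j], dp[i][j-1]).
    ·  T  A  T  T  A  G  T
 ·  0  0  0  0  0  0  0  0
 A  0  0  1  1  1  1  1  1
 T  0  1  1  2  2  2  2  2
 G  0  1  1  2  2  2  3  3
 G  0  1  1  2  2  2  3  3
 T  0  1  1  2  3  3  3  4
dp[5][7] = 4. One LCS (by backtracking along matches): ATGT.

4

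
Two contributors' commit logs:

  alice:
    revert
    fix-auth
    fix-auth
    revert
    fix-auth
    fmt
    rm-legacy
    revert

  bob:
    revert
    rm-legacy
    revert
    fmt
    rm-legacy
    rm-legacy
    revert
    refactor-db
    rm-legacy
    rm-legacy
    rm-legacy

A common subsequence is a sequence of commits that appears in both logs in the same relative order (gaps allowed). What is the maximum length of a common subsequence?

5

Match revert at alice[1]=bob[1]; then revert at alice[4]=bob[3]; then fmt at alice[6]=bob[4]; then rm-legacy at alice[7]=bob[6]; then revert at alice[8]=bob[7] — 5 commits in the same relative order in both. Since dp[8][11] = 5, nothing longer is possible.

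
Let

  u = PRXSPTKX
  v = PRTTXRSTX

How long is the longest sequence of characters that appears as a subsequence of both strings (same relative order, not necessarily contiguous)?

6

Pick P (u #1, v #1) → R (u #2, v #2) → X (u #3, v #5) → S (u #4, v #7) → T (u #6, v #8) → X (u #8, v #9); all 6 characters appear in both, in order. dp[8][9] = 6 confirms this is the maximum.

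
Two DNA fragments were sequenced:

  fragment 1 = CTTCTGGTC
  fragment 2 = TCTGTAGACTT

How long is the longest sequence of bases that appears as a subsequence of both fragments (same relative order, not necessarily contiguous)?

6

Match C (fragment 1 #1, fragment 2 #2); then T (fragment 1 #2, fragment 2 #3); then T (fragment 1 #3, fragment 2 #5); then C (fragment 1 #4, fragment 2 #9); then T (fragment 1 #5, fragment 2 #10); then T (fragment 1 #8, fragment 2 #11) — 6 bases in the same relative order in both. Since dp[9][11] = 6, nothing longer is possible.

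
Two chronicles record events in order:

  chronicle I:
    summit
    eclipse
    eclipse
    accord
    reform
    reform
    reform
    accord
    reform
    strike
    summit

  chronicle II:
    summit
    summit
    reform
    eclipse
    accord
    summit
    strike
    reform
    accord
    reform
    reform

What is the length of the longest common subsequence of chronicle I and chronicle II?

6

Pick summit at chronicle I[1]=chronicle II[2], then eclipse at chronicle I[3]=chronicle II[4], then accord at chronicle I[4]=chronicle II[5], then reform at chronicle I[5]=chronicle II[8], then reform at chronicle I[7]=chronicle II[10], then reform at chronicle I[9]=chronicle II[11]; all 6 events appear in both, in order. Since dp[11][11] = 6, nothing longer is possible.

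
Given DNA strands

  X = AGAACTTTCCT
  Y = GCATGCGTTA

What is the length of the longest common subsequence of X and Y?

Taking A [1,3], G [2,5], C [5,6], T [6,8], T [7,9] gives a common subsequence of length 5. The LCS DP gives dp[11][10] = 5, so this is optimal.

5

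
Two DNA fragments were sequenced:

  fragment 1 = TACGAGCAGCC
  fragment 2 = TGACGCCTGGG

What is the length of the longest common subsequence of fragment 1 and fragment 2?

7

Let dp[i][j] be the LCS length of the first i bases of fragment 1 and the first j bases of fragment 2. dp[i][j] = dp[i-1][j-1]+1 when the i-th and j-th bases match, else max(dp[i-1][j], dp[i][j-1]).
    ·  T  G  A  C  G  C  C  T  G  G  G
 ·  0  0  0  0  0  0  0  0  0  0  0  0
 T  0  1  1  1  1  1  1  1  1  1  1  1
 A  0  1  1  2  2  2  2  2  2  2  2  2
 C  0  1  1  2  3  3  3  3  3  3  3  3
 G  0  1  2  2  3  4  4  4  4  4  4  4
 A  0  1  2  3  3  4  4  4  4  4  4  4
 G  0  1  2  3  3  4  4  4  4  5  5  5
 C  0  1  2  3  4  4  5  5  5  5  5  5
 A  0  1  2  3  4  4  5  5  5  5  5  5
 G  0  1  2  3  4  5  5  5  5  6  6  6
 C  0  1  2  3  4  5  6  6  6  6  6  6
 C  0  1  2  3  4  5  6  7  7  7  7  7
dp[11][11] = 7. One LCS (by backtracking along matches): TGACGCC.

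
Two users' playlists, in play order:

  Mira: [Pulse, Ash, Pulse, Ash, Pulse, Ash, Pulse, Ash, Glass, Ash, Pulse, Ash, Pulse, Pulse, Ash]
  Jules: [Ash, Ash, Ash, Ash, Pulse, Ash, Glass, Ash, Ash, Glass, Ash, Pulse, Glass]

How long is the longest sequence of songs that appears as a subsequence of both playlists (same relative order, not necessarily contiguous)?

Match Ash at Mira[2]=Jules[2]; then Ash at Mira[4]=Jules[3]; then Ash at Mira[6]=Jules[4]; then Pulse at Mira[7]=Jules[5]; then Ash at Mira[8]=Jules[6]; then Glass at Mira[9]=Jules[7]; then Ash at Mira[10]=Jules[9]; then Ash at Mira[12]=Jules[11]; then Pulse at Mira[13]=Jules[12] — 9 songs in the same relative order in both. dp[15][13] = 9 confirms this is the maximum.

9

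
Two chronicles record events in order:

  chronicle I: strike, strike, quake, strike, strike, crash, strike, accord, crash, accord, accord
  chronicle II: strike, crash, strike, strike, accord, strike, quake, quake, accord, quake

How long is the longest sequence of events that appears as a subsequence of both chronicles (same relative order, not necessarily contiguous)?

Pick strike [1,1], then strike [2,3], then strike [4,4], then strike [5,6], then accord [8,9]; all 5 events appear in both, in order. The LCS DP gives dp[11][10] = 5, so this is optimal.

5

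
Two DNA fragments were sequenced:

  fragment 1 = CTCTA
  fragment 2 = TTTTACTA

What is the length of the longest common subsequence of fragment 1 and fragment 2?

Let dp[i][j] be the LCS length of the first i bases of fragment 1 and the first j bases of fragment 2. dp[i][j] = dp[i-1][j-1]+1 when the i-th and j-th bases match, else max(dp[i-1][j], dp[i][j-1]).
    ·  T  T  T  T  A  C  T  A
 ·  0  0  0  0  0  0  0  0  0
 C  0  0  0  0  0  0  1  1  1
 T  0  1  1  1  1  1  1  2  2
 C  0  1  1  1  1  1  2  2  2
 T  0  1  2  2  2  2  2  3  3
 A  0  1  2  2  2  3  3  3  4
dp[5][8] = 4. One LCS (by backtracking along matches): TCTA.

4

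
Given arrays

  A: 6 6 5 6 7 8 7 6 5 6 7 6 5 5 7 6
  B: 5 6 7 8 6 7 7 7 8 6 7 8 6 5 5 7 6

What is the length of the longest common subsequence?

Pick 5 at A[3]=B[1], 6 at A[4]=B[2], 7 at A[5]=B[3], 8 at A[6]=B[4], 7 at A[7]=B[8], 6 at A[10]=B[10], 7 at A[11]=B[11], 6 at A[12]=B[13], 5 at A[13]=B[14], 5 at A[14]=B[15], 7 at A[15]=B[16], 6 at A[16]=B[17]; all 12 values appear in both, in order, and the DP table's final entry dp[16][17] is also 12, so no common subsequence is longer.

12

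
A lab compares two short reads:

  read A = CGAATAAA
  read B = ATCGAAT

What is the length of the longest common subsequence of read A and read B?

5

Taking C (read A #1, read B #3), G (read A #2, read B #4), A (read A #3, read B #5), A (read A #4, read B #6), T (read A #5, read B #7) gives a common subsequence of length 5, and the DP table's final entry dp[8][7] is also 5, so no common subsequence is longer.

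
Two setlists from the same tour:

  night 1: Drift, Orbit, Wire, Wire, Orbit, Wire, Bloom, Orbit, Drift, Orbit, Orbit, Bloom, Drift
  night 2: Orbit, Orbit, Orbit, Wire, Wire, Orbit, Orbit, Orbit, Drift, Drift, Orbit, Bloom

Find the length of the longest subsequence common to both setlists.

8

Match Orbit at night 1[2]=night 2[3], Wire at night 1[3]=night 2[4], Wire at night 1[4]=night 2[5], Orbit at night 1[5]=night 2[7], Orbit at night 1[8]=night 2[8], Drift at night 1[9]=night 2[10], Orbit at night 1[11]=night 2[11], Bloom at night 1[12]=night 2[12] — 8 songs in the same relative order in both. dp[13][12] = 8 confirms this is the maximum.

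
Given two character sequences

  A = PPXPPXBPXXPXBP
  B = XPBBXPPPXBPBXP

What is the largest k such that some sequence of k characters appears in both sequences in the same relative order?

Match P [1,2]; then P [2,6]; then P [4,7]; then P [5,8]; then X [6,9]; then B [7,10]; then P [8,11]; then X [12,13]; then P [14,14] — 9 characters in the same relative order in both. Since dp[14][14] = 9, nothing longer is possible.

9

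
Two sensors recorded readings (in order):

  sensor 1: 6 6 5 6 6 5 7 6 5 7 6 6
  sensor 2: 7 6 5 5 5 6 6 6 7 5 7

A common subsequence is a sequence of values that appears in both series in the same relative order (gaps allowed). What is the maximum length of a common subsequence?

Taking 6 [1,2], then 6 [2,6], then 6 [4,7], then 6 [5,8], then 7 [7,9], then 5 [9,10], then 7 [10,11] gives a common subsequence of length 7, and the DP table's final entry dp[12][11] is also 7, so no common subsequence is longer.

7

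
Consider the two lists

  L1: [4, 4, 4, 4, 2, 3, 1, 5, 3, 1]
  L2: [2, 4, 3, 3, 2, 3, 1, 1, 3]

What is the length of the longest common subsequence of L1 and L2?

5

One common subsequence of length 5: 4 at L1[1]=L2[2] → 2 at L1[5]=L2[5] → 3 at L1[6]=L2[6] → 1 at L1[7]=L2[8] → 3 at L1[9]=L2[9]. The LCS DP gives dp[10][9] = 5, so this is optimal.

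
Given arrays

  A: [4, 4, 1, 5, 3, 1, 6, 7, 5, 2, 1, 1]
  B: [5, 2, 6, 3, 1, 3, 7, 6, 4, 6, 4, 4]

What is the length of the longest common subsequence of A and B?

4

Pick 5 at A[4]=B[1]; then 3 at A[5]=B[4]; then 1 at A[6]=B[5]; then 6 at A[7]=B[10]; all 4 values appear in both, in order. dp[12][12] = 4 confirms this is the maximum.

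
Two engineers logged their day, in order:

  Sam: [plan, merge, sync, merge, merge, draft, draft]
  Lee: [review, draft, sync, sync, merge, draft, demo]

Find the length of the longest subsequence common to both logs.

Pick sync (Sam #3, Lee #4), then merge (Sam #5, Lee #5), then draft (Sam #6, Lee #6); all 3 tasks appear in both, in order. The LCS DP gives dp[7][7] = 3, so this is optimal.

3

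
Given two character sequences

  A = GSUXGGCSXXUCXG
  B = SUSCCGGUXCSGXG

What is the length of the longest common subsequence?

Pick S (A #2, B #1); then U (A #3, B #2); then G (A #5, B #6); then G (A #6, B #7); then C (A #7, B #10); then S (A #8, B #11); then X (A #13, B #13); then G (A #14, B #14); all 8 characters appear in both, in order. The LCS DP gives dp[14][14] = 8, so this is optimal.

8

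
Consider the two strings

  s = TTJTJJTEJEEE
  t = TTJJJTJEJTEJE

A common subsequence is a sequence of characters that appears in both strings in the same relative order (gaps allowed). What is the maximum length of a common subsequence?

Taking T at s[1]=t[1], then T at s[2]=t[2], then J at s[3]=t[5], then T at s[4]=t[6], then J at s[5]=t[7], then J at s[6]=t[9], then T at s[7]=t[10], then E at s[8]=t[11], then J at s[9]=t[12], then E at s[12]=t[13] gives a common subsequence of length 10. dp[12][13] = 10 confirms this is the maximum.

10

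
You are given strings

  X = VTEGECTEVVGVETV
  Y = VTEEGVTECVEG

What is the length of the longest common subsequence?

8

Match V (X #1, Y #1), T (X #2, Y #2), E (X #3, Y #4), G (X #4, Y #5), E (X #5, Y #8), C (X #6, Y #9), E (X #8, Y #11), G (X #11, Y #12) — 8 characters in the same relative order in both, and the DP table's final entry dp[15][12] is also 8, so no common subsequence is longer.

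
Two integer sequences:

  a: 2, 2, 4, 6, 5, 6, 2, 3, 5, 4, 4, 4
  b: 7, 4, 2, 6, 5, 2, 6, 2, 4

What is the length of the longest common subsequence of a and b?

One common subsequence of length 6: 2 at a[2]=b[3]; then 6 at a[4]=b[4]; then 5 at a[5]=b[5]; then 6 at a[6]=b[7]; then 2 at a[7]=b[8]; then 4 at a[12]=b[9], and the DP table's final entry dp[12][9] is also 6, so no common subsequence is longer.

6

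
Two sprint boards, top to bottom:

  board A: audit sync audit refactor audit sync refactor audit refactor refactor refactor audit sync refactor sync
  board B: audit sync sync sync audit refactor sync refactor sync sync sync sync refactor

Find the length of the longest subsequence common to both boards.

8

Match audit (board A #1, board B #1); then sync (board A #2, board B #4); then audit (board A #3, board B #5); then refactor (board A #4, board B #6); then sync (board A #6, board B #7); then refactor (board A #7, board B #8); then sync (board A #13, board B #12); then refactor (board A #14, board B #13) — 8 tasks in the same relative order in both, and the DP table's final entry dp[15][13] is also 8, so no common subsequence is longer.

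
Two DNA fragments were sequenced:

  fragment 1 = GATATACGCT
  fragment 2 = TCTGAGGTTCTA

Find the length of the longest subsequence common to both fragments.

Taking G at fragment 1[1]=fragment 2[4], then A at fragment 1[2]=fragment 2[5], then T at fragment 1[3]=fragment 2[8], then T at fragment 1[5]=fragment 2[9], then C at fragment 1[9]=fragment 2[10], then T at fragment 1[10]=fragment 2[11] gives a common subsequence of length 6. Since dp[10][12] = 6, nothing longer is possible.

6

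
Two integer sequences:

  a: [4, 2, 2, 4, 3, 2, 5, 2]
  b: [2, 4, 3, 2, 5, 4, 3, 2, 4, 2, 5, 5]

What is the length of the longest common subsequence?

6

Pick 4 (a #1, b #2), 2 (a #2, b #4), 2 (a #3, b #8), 4 (a #4, b #9), 2 (a #6, b #10), 5 (a #7, b #12); all 6 values appear in both, in order, and the DP table's final entry dp[8][12] is also 6, so no common subsequence is longer.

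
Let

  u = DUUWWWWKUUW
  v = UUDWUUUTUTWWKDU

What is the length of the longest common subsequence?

Taking D [1,3], then U [2,7], then U [3,9], then W [6,11], then W [7,12], then K [8,13], then U [10,15] gives a common subsequence of length 7, and the DP table's final entry dp[11][15] is also 7, so no common subsequence is longer.

7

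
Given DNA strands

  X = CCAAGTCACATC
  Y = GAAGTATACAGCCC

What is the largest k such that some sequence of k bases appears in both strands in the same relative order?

Match A at X[3]=Y[2]; then A at X[4]=Y[3]; then G at X[5]=Y[4]; then T at X[6]=Y[7]; then C at X[7]=Y[9]; then A at X[8]=Y[10]; then C at X[9]=Y[13]; then C at X[12]=Y[14] — 8 bases in the same relative order in both. dp[12][14] = 8 confirms this is the maximum.

8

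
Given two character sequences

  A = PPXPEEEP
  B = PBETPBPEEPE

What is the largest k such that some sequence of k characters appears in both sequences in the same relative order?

Match P at A[1]=B[1], then P at A[2]=B[5], then P at A[4]=B[7], then E at A[5]=B[8], then E at A[6]=B[9], then E at A[7]=B[11] — 6 characters in the same relative order in both. dp[8][11] = 6 confirms this is the maximum.

6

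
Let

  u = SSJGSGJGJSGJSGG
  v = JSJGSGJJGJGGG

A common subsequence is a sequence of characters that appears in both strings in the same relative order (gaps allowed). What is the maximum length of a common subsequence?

Pick S at u[2]=v[2]; then J at u[3]=v[3]; then G at u[4]=v[4]; then S at u[5]=v[5]; then G at u[6]=v[6]; then J at u[7]=v[8]; then G at u[8]=v[9]; then J at u[9]=v[10]; then G at u[11]=v[11]; then G at u[14]=v[12]; then G at u[15]=v[13]; all 11 characters appear in both, in order. The LCS DP gives dp[15][13] = 11, so this is optimal.

11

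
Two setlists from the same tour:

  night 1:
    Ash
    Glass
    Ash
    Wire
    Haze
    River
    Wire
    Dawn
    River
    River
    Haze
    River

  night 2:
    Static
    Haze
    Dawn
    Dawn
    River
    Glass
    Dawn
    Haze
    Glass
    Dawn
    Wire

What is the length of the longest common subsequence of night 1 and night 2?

4

Taking Haze (night 1 #5, night 2 #2), River (night 1 #6, night 2 #5), Dawn (night 1 #8, night 2 #7), Haze (night 1 #11, night 2 #8) gives a common subsequence of length 4, and the DP table's final entry dp[12][11] is also 4, so no common subsequence is longer.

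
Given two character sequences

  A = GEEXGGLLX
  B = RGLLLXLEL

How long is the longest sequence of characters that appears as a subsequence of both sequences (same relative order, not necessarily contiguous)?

4

Pick G [1,2], X [4,6], L [7,7], L [8,9]; all 4 characters appear in both, in order. dp[9][9] = 4 confirms this is the maximum.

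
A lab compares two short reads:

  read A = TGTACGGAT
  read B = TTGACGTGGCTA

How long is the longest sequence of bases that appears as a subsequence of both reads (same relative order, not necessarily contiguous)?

Pick T [1,2] → G [2,3] → A [4,4] → C [5,5] → G [6,8] → G [7,9] → A [8,12]; all 7 bases appear in both, in order. dp[9][12] = 7 confirms this is the maximum.

7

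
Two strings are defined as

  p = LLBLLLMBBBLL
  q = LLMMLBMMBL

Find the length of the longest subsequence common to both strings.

6

Pick L (p #1, q #2), then L (p #2, q #5), then B (p #3, q #6), then M (p #7, q #8), then B (p #10, q #9), then L (p #12, q #10); all 6 characters appear in both, in order, and the DP table's final entry dp[12][10] is also 6, so no common subsequence is longer.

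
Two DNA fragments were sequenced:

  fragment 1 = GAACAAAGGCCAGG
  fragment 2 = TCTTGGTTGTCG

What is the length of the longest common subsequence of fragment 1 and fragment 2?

Taking G [1,5], G [8,6], G [9,9], C [11,11], G [14,12] gives a common subsequence of length 5. The LCS DP gives dp[14][12] = 5, so this is optimal.

5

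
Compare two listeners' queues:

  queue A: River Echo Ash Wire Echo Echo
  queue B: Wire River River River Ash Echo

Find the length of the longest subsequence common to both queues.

Pick River (queue A #1, queue B #4) → Ash (queue A #3, queue B #5) → Echo (queue A #6, queue B #6); all 3 songs appear in both, in order. dp[6][6] = 3 confirms this is the maximum.

3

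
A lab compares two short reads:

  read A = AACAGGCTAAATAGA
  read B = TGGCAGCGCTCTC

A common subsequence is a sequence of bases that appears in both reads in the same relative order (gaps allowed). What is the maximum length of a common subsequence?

7

Pick C [3,4], A [4,5], G [5,6], G [6,8], C [7,9], T [8,10], T [12,12]; all 7 bases appear in both, in order, and the DP table's final entry dp[15][13] is also 7, so no common subsequence is longer.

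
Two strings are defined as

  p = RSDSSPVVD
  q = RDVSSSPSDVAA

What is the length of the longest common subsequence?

Let dp[i][j] be the LCS length of the first i characters of p and the first j characters of q. dp[i][j] = dp[i-1][j-1]+1 when the i-th and j-th characters match, else max(dp[i-1][j], dp[i][j-1]).
    ·  R  D  V  S  S  S  P  S  D  V  A  A
 ·  0  0  0  0  0  0  0  0  0  0  0  0  0
 R  0  1  1  1  1  1  1  1  1  1  1  1  1
 S  0  1  1  1  2  2  2  2  2  2  2  2  2
 D  0  1  2  2  2  2  2  2  2  3  3  3  3
 S  0  1  2  2  3  3  3  3  3  3  3  3  3
 S  0  1  2  2  3  4  4  4  4  4  4  4  4
 P  0  1  2  2  3  4  4  5  5  5  5  5  5
 V  0  1  2  3  3  4  4  5  5  5  6  6  6
 V  0  1  2  3  3  4  4  5  5  5  6  6  6
 D  0  1  2  3  3  4  4  5  5  6  6  6  6
dp[9][12] = 6. One LCS (by backtracking along matches): RSSSPV.

6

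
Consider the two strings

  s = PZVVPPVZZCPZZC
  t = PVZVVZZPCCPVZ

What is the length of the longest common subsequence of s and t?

Pick P (s #1, t #1), Z (s #2, t #3), V (s #4, t #4), V (s #7, t #5), Z (s #8, t #6), Z (s #9, t #7), C (s #10, t #10), P (s #11, t #11), Z (s #13, t #13); all 9 characters appear in both, in order. The LCS DP gives dp[14][13] = 9, so this is optimal.

9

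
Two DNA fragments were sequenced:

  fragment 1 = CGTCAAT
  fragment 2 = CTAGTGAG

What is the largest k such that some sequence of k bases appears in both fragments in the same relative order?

4

Let dp[i][j] be the LCS length of the first i bases of fragment 1 and the first j bases of fragment 2. dp[i][j] = dp[i-1][j-1]+1 when the i-th and j-th bases match, else max(dp[i-1][j], dp[i][j-1]).
    ·  C  T  A  G  T  G  A  G
 ·  0  0  0  0  0  0  0  0  0
 C  0  1  1  1  1  1  1  1  1
 G  0  1  1  1  2  2  2  2  2
 T  0  1  2  2  2  3  3  3  3
 C  0  1  2  2  2  3  3  3  3
 A  0  1  2  3  3  3  3  4  4
 A  0  1  2  3  3  3  3  4  4
 T  0  1  2  3  3  4  4  4  4
dp[7][8] = 4. One LCS (by backtracking along matches): CGTA.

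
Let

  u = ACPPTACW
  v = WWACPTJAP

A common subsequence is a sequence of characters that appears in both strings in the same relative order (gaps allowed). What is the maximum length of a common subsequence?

5

Let dp[i][j] be the LCS length of the first i characters of u and the first j characters of v. dp[i][j] = dp[i-1][j-1]+1 when the i-th and j-th characters match, else max(dp[i-1][j], dp[i][j-1]).
    ·  W  W  A  C  P  T  J  A  P
 ·  0  0  0  0  0  0  0  0  0  0
 A  0  0  0  1  1  1  1  1  1  1
 C  0  0  0  1  2  2  2  2  2  2
 P  0  0  0  1  2  3  3  3  3  3
 P  0  0  0  1  2  3  3  3  3  4
 T  0  0  0  1  2  3  4  4  4  4
 A  0  0  0  1  2  3  4  4  5  5
 C  0  0  0  1  2  3  4  4  5  5
 W  0  1  1  1  2  3  4  4  5  5
dp[8][9] = 5. One LCS (by backtracking along matches): ACPTA.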